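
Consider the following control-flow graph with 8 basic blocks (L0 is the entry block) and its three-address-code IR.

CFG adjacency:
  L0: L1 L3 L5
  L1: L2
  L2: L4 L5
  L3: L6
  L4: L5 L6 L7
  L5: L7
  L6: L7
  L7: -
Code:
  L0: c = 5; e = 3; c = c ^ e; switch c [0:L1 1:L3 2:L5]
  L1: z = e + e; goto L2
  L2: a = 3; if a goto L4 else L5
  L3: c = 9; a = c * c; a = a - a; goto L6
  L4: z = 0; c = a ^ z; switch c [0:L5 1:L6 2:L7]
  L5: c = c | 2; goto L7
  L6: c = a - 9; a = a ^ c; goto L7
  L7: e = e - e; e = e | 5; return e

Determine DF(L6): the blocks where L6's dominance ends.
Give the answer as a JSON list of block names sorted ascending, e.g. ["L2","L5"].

idom tree: L1←L0 L2←L1 L3←L0 L4←L2 L5←L0 L6←L0 L7←L0
Dom∩ at merges:
  L5: preds {L0,L2,L4}: {L0} ∩ {L0,L1,L2} ∩ {L0,L1,L2,L4} = {L0}; idom=L0
  L6: preds {L3,L4}: {L0,L3} ∩ {L0,L1,L2,L4} = {L0}; idom=L0
  L7: preds {L4,L5,L6}: {L0,L1,L2,L4} ∩ {L0,L5} ∩ {L0,L6} = {L0}; idom=L0

DF walk-up:
  join L5 pred L0: · stop@L0
  join L5 pred L2: L2→L1 stop@L0
  join L5 pred L4: L4→L2→L1 stop@L0
  join L6 pred L3: L3 stop@L0
  join L6 pred L4: L4→L2→L1 stop@L0
  join L7 pred L4: L4→L2→L1 stop@L0
  join L7 pred L5: L5 stop@L0
  join L7 pred L6: L6 stop@L0
  DF(L0)=∅
  DF(L1)={L5,L6,L7}
  DF(L2)={L5,L6,L7}
  DF(L3)={L6}
  DF(L4)={L5,L6,L7}
  DF(L5)={L7}
  DF(L6)={L7}
  DF(L7)=∅

DF(L6) = ["L7"]

Answer: ["L7"]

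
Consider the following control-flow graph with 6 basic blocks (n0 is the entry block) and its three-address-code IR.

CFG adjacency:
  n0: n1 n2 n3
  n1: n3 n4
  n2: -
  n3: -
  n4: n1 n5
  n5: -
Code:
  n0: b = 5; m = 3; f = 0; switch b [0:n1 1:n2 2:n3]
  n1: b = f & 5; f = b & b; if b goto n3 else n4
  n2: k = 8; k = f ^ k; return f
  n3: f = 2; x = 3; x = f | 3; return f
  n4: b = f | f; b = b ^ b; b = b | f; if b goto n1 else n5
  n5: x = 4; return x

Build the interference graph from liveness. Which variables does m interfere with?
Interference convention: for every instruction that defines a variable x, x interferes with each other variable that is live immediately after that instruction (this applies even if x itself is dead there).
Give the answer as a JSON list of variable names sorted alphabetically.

Per-block:
  n0: {b,f,m} / ∅
  n1: {b,f} / {f}
  n2: {k} / {f}
  n3: {f,x} / ∅
  n4: {b} / {f}
  n5: {x} / ∅

Backward fixpoint:
  live n0: ∅→{f}
  live n1: {f}→{f}
  live n2: {f}→∅
  live n3: ∅→∅
  live n4: {f}→{f}
  live n5: ∅→∅

Interfere edges:
  b: {f,m}
  f: {b,k,x}
  k: {f}
  m: {b}
  x: {f}

N(m) = ["b"]

Answer: ["b"]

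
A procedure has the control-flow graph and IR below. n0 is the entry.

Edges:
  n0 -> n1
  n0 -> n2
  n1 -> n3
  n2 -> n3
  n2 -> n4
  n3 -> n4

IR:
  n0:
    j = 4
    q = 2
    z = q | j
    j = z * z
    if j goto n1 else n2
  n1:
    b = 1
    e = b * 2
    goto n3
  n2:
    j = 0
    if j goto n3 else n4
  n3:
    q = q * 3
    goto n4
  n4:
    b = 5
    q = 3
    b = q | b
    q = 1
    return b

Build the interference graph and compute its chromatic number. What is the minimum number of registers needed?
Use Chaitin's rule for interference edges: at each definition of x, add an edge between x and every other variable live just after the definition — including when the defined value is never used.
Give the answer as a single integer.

Answer: 2

Derivation:
Per-block:
  n0 def {j,q,z} use ∅
  n1 def {b,e} use ∅
  n2 def {j} use ∅
  n3 def {q} use {q}
  n4 def {b,q} use ∅

Live sets:
  live n0: ∅→{q}
  live n1: {q}→{q}
  live n2: {q}→{q}
  live n3: {q}→∅
  live n4: ∅→∅

Interference:
  b — {q}
  e — {q}
  j — {q}
  q — {b,e,j,z}
  z — {q}

Registers:
  clique {b,q} ⇒ need ≥ 2
  2-colouring: c0={q}  c1={b,e,j,z}
  χ = 2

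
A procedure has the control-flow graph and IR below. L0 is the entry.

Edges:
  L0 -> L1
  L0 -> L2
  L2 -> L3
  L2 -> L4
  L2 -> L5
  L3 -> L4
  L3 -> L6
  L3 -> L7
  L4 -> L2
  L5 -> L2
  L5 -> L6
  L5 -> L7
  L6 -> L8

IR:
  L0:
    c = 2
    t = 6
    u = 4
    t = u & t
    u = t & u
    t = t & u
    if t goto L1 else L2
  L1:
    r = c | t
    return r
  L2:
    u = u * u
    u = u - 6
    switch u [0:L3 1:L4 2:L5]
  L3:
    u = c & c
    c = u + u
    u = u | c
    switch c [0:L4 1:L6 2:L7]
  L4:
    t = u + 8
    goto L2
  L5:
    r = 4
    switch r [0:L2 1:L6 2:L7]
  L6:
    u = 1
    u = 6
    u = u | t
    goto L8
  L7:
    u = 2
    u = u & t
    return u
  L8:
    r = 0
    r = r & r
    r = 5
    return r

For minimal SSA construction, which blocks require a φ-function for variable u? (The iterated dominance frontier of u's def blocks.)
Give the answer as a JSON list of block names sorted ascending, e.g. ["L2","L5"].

idom tree: L1←L0 L2←L0 L3←L2 L4←L2 L5←L2 L6←L2 L7←L2 L8←L6
Join-block Dom:
  L2: preds {L0,L4,L5}: {L0} ∩ {L0,L2,L4} ∩ {L0,L2,L5} = {L0}; idom=L0
  L4: preds {L2,L3}: {L0,L2} ∩ {L0,L2,L3} = {L0,L2}; idom=L2
  L6: preds {L3,L5}: {L0,L2,L3} ∩ {L0,L2,L5} = {L0,L2}; idom=L2
  L7: preds {L3,L5}: {L0,L2,L3} ∩ {L0,L2,L5} = {L0,L2}; idom=L2

Frontier:
  join L2 pred L0: · stop@L0
  join L2 pred L4: L4→L2 stop@L0
  join L2 pred L5: L5→L2 stop@L0
  join L4 pred L2: · stop@L2
  join L4 pred L3: L3 stop@L2
  join L6 pred L3: L3 stop@L2
  join L6 pred L5: L5 stop@L2
  join L7 pred L3: L3 stop@L2
  join L7 pred L5: L5 stop@L2
  L0: DF=∅
  L1: DF=∅
  L2: DF={L2}
  L3: DF={L4,L6,L7}
  L4: DF={L2}
  L5: DF={L2,L6,L7}
  L6: DF=∅
  L7: DF=∅
  L8: DF=∅

φ for u: defs {L0,L2,L3,L6,L7}
  DF⁺ = {L2,L4,L6,L7}

Answer: ["L2", "L4", "L6", "L7"]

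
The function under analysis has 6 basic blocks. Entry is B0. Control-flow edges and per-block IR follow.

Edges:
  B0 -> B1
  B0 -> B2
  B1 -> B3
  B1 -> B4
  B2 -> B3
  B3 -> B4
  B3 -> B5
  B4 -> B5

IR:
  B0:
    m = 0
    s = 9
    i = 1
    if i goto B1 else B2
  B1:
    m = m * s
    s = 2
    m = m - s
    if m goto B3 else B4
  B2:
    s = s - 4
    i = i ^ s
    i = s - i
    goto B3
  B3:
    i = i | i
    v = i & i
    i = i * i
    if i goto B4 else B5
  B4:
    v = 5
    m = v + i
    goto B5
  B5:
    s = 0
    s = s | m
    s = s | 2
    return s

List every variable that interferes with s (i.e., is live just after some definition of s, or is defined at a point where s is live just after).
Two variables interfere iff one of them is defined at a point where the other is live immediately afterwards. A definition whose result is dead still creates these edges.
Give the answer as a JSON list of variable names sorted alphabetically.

Block summaries:
  B0: {i,m,s} / ∅
  B1: {m,s} / {m,s}
  B2: {i,s} / {i,s}
  B3: {i,v} / {i}
  B4: {m,v} / {i}
  B5: {s} / {m}

Liveness:
  B0: in=∅ out={i,m,s}
  B1: in={i,m,s} out={i,m}
  B2: in={i,m,s} out={i,m}
  B3: in={i,m} out={i,m}
  B4: in={i} out={m}
  B5: in={m} out=∅

Interfere edges:
  i↔{m,s,v}
  m↔{i,s,v}
  s↔{i,m}
  v↔{i,m}

N(s) = ["i", "m"]

Answer: ["i", "m"]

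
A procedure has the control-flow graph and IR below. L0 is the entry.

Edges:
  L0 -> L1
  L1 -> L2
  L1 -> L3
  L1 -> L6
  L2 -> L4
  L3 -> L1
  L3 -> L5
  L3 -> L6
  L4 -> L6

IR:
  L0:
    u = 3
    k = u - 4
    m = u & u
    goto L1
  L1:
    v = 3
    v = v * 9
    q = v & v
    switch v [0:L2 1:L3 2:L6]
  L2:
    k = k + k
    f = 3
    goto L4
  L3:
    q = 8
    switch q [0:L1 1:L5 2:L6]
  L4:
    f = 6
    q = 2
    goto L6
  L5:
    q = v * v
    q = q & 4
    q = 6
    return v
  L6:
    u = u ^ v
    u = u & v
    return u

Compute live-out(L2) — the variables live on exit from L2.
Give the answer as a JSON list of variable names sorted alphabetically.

Answer: ["u", "v"]

Working:
Per-block:
  L0: {k,m,u} / ∅
  L1: {q,v} / ∅
  L2: {f,k} / {k}
  L3: {q} / ∅
  L4: {f,q} / ∅
  L5: {q} / {v}
  L6: {u} / {u,v}

Backward fixpoint:
  live L0: ∅→{k,u}
  live L1: {k,u}→{k,u,v}
  live L2: {k,u,v}→{u,v}
  live L3: {k,u,v}→{k,u,v}
  live L4: {u,v}→{u,v}
  live L5: {v}→∅
  live L6: {u,v}→∅

live-out(L2) = ["u", "v"]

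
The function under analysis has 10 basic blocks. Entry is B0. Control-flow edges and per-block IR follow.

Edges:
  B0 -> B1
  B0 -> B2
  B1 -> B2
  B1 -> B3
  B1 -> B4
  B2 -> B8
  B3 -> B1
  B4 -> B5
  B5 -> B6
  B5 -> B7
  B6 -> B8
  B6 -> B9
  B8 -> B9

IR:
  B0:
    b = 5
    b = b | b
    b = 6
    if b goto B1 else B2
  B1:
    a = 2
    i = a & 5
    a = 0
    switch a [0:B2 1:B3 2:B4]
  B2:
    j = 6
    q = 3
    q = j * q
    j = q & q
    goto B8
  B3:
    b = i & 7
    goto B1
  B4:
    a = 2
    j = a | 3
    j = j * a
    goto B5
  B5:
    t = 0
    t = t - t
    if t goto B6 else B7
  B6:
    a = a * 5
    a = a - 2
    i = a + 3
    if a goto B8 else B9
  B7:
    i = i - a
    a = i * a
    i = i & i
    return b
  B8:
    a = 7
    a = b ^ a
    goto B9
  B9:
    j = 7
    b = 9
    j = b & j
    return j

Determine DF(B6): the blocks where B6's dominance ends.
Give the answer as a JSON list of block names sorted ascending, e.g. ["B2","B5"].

Answer: ["B8", "B9"]

Working:
idom tree: B1←B0 B2←B0 B3←B1 B4←B1 B5←B4 B6←B5 B7←B5 B8←B0 B9←B0
Dom∩ at merges:
  B1: preds {B0,B3}: {B0} ∩ {B0,B1,B3} = {B0}; idom=B0
  B2: preds {B0,B1}: {B0} ∩ {B0,B1} = {B0}; idom=B0
  B8: preds {B2,B6}: {B0,B2} ∩ {B0,B1,B4,B5,B6} = {B0}; idom=B0
  B9: preds {B6,B8}: {B0,B1,B4,B5,B6} ∩ {B0,B8} = {B0}; idom=B0

Frontier:
  B1←B0: walk · to B0
  B1←B3: walk B3→B1 to B0
  B2←B0: walk · to B0
  B2←B1: walk B1 to B0
  B8←B2: walk B2 to B0
  B8←B6: walk B6→B5→B4→B1 to B0
  B9←B6: walk B6→B5→B4→B1 to B0
  B9←B8: walk B8 to B0
  B0: DF=∅
  B1: DF={B1,B2,B8,B9}
  B2: DF={B8}
  B3: DF={B1}
  B4: DF={B8,B9}
  B5: DF={B8,B9}
  B6: DF={B8,B9}
  B7: DF=∅
  B8: DF={B9}
  B9: DF=∅

DF(B6) = ["B8", "B9"]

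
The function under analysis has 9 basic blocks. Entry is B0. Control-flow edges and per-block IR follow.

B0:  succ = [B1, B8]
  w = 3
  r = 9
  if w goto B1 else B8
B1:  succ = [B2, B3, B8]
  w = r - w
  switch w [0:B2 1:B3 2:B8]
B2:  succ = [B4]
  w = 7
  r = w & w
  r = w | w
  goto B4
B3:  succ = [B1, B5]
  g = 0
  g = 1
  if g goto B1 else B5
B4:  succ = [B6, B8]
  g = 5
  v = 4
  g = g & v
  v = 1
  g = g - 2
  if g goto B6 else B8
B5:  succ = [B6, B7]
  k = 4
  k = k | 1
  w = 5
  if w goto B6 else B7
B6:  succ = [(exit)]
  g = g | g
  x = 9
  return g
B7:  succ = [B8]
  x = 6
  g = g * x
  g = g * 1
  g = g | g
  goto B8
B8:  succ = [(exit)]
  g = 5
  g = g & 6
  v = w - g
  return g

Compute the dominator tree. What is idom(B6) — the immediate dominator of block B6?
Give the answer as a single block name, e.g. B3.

Answer: B1

Working:
idom tree: B1←B0 B2←B1 B3←B1 B4←B2 B5←B3 B6←B1 B7←B5 B8←B0
Dom∩ at merges:
  B1: preds {B0,B3}: {B0} ∩ {B0,B1,B3} = {B0}; idom=B0
  B6: preds {B4,B5}: {B0,B1,B2,B4} ∩ {B0,B1,B3,B5} = {B0,B1}; idom=B1
  B8: preds {B0,B1,B4,B7}: {B0} ∩ {B0,B1} ∩ {B0,B1,B2,B4} ∩ {B0,B1,B3,B5,B7} = {B0}; idom=B0

idom(B6) = B1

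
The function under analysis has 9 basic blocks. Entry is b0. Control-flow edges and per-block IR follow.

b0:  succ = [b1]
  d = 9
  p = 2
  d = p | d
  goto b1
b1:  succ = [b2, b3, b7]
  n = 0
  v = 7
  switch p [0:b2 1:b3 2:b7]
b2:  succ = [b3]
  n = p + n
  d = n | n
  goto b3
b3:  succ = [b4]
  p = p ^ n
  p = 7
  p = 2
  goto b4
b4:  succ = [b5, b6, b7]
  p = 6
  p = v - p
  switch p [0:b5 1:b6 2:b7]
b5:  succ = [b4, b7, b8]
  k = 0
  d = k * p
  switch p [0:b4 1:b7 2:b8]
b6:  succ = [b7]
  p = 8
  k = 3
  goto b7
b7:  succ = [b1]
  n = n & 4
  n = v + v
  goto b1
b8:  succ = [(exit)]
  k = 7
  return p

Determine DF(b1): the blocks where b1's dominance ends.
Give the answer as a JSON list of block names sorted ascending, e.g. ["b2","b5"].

idom tree: b1←b0 b2←b1 b3←b1 b4←b3 b5←b4 b6←b4 b7←b1 b8←b5
Join-block Dom:
  b1: preds {b0,b7}: {b0} ∩ {b0,b1,b7} = {b0}; idom=b0
  b3: preds {b1,b2}: {b0,b1} ∩ {b0,b1,b2} = {b0,b1}; idom=b1
  b4: preds {b3,b5}: {b0,b1,b3} ∩ {b0,b1,b3,b4,b5} = {b0,b1,b3}; idom=b3
  b7: preds {b1,b4,b5,b6}: {b0,b1} ∩ {b0,b1,b3,b4} ∩ {b0,b1,b3,b4,b5} ∩ {b0,b1,b3,b4,b6} = {b0,b1}; idom=b1

DF walk-up:
  join b1 pred b0: · stop@b0
  join b1 pred b7: b7→b1 stop@b0
  join b3 pred b1: · stop@b1
  join b3 pred b2: b2 stop@b1
  join b4 pred b3: · stop@b3
  join b4 pred b5: b5→b4 stop@b3
  join b7 pred b1: · stop@b1
  join b7 pred b4: b4→b3 stop@b1
  join b7 pred b5: b5→b4→b3 stop@b1
  join b7 pred b6: b6→b4→b3 stop@b1
  b0 → ∅
  b1 → {b1}
  b2 → {b3}
  b3 → {b7}
  b4 → {b4,b7}
  b5 → {b4,b7}
  b6 → {b7}
  b7 → {b1}
  b8 → ∅

DF(b1) = ["b1"]

Answer: ["b1"]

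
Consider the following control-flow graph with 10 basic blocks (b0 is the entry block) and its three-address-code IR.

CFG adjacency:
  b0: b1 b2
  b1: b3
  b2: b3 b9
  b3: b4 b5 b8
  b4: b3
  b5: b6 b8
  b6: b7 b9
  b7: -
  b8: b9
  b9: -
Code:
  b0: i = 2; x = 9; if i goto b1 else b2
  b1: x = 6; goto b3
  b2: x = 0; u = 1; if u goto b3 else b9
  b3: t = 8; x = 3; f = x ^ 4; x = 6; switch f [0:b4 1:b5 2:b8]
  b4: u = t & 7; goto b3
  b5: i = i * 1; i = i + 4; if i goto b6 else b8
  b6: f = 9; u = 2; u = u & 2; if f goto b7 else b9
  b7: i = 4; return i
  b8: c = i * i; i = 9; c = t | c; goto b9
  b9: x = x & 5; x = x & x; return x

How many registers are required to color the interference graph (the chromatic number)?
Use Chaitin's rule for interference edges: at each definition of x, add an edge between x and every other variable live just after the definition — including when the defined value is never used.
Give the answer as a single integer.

Answer: 4

Derivation:
Per-block:
  b0: def={i,x} ue=∅
  b1: def={x} ue=∅
  b2: def={u,x} ue=∅
  b3: def={f,t,x} ue=∅
  b4: def={u} ue={t}
  b5: def={i} ue={i}
  b6: def={f,u} ue=∅
  b7: def={i} ue=∅
  b8: def={c,i} ue={i,t}
  b9: def={x} ue={x}

Live sets:
  live b0: ∅→{i}
  live b1: {i}→{i}
  live b2: {i}→{i,x}
  live b3: {i}→{i,t,x}
  live b4: {i,t}→{i}
  live b5: {i,t,x}→{i,t,x}
  live b6: {x}→{x}
  live b7: ∅→∅
  live b8: {i,t,x}→{x}
  live b9: {x}→∅

Interference:
  c — {i,t,x}
  f — {i,t,u,x}
  i — {c,f,t,u,x}
  t — {c,f,i,x}
  u — {f,i,x}
  x — {c,f,i,t,u}

Registers:
  {c,i,t,x} pairwise interfere (4-clique) ⇒ χ ≥ 4
  assign c→c2 f→c2 i→c0 t→c3 u→c3 x→c1 — no edge inside a register ⇒ χ ≤ 4
  χ = 4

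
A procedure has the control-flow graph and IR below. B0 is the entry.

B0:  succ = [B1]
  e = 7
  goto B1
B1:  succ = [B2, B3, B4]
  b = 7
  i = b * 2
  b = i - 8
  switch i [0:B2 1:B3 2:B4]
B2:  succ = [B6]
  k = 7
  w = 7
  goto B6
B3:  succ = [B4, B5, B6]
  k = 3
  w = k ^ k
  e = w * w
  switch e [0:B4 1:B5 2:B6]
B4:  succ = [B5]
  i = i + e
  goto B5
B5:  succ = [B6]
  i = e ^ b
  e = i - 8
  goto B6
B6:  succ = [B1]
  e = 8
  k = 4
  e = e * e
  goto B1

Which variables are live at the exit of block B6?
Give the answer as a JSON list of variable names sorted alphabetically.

Per-block:
  B0: {e} / ∅
  B1: {b,i} / ∅
  B2: {k,w} / ∅
  B3: {e,k,w} / ∅
  B4: {i} / {e,i}
  B5: {e,i} / {b,e}
  B6: {e,k} / ∅

Backward fixpoint:
  B0: in=∅ out={e}
  B1: in={e} out={b,e,i}
  B2: in=∅ out=∅
  B3: in={b,i} out={b,e,i}
  B4: in={b,e,i} out={b,e}
  B5: in={b,e} out=∅
  B6: in=∅ out={e}

live-out(B6) = ["e"]

Answer: ["e"]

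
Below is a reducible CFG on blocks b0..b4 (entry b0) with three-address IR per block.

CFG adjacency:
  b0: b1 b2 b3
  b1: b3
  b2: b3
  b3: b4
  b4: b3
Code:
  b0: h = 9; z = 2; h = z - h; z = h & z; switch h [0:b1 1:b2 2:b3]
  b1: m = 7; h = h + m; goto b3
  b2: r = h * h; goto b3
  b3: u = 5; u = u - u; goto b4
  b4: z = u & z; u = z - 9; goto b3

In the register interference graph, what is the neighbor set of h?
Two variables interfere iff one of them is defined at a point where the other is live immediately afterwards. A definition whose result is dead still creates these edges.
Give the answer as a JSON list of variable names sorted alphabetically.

def/use:
  b0: {h,z} / ∅
  b1: {h,m} / {h}
  b2: {r} / {h}
  b3: {u} / ∅
  b4: {u,z} / {u,z}

Live sets:
  b0: in=∅ out={h,z}
  b1: in={h,z} out={z}
  b2: in={h,z} out={z}
  b3: in={z} out={u,z}
  b4: in={u,z} out={z}

Interfere edges:
  h↔{m,z}
  m↔{h,z}
  r↔{z}
  u↔{z}
  z↔{h,m,r,u}

N(h) = ["m", "z"]

Answer: ["m", "z"]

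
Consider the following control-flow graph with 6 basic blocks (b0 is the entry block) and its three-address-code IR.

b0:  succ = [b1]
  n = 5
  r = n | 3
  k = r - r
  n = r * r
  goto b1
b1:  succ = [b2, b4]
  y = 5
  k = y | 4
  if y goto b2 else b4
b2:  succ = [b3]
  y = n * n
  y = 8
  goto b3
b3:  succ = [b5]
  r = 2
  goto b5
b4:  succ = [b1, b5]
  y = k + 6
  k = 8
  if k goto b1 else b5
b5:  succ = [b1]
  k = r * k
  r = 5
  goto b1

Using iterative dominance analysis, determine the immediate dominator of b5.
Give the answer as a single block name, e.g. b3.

idom tree: b1←b0 b2←b1 b3←b2 b4←b1 b5←b1
Dom at joins:
  b1: preds {b0,b4,b5}: {b0} ∩ {b0,b1,b4} ∩ {b0,b1,b5} = {b0}; idom=b0
  b5: preds {b3,b4}: {b0,b1,b2,b3} ∩ {b0,b1,b4} = {b0,b1}; idom=b1

idom(b5) = b1

Answer: b1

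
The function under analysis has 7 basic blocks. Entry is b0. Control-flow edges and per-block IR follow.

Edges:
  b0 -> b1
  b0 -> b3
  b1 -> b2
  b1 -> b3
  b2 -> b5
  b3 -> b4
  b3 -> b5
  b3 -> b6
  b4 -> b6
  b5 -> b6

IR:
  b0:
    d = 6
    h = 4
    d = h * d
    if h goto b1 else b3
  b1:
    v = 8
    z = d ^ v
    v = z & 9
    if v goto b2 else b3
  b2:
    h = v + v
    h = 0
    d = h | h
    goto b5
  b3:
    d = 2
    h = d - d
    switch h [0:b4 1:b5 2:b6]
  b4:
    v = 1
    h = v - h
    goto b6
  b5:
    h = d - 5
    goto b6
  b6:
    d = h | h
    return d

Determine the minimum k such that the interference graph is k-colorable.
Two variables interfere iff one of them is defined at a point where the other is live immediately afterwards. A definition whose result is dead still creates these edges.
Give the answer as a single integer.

Answer: 3

Working:
Per-block:
  b0: def={d,h} ue=∅
  b1: def={v,z} ue={d}
  b2: def={d,h} ue={v}
  b3: def={d,h} ue=∅
  b4: def={h,v} ue={h}
  b5: def={h} ue={d}
  b6: def={d} ue={h}

Backward fixpoint:
  live b0: ∅→{d}
  live b1: {d}→{v}
  live b2: {v}→{d}
  live b3: ∅→{d,h}
  live b4: {h}→{h}
  live b5: {d}→{h}
  live b6: {h}→∅

Interfere edges:
  d — {h,v}
  h — {d,v}
  v — {d,h}
  z — ∅

Colouring:
  clique {d,h,v} ⇒ need ≥ 3
  3-colouring: c0={d,z}  c1={h}  c2={v}
  χ = 3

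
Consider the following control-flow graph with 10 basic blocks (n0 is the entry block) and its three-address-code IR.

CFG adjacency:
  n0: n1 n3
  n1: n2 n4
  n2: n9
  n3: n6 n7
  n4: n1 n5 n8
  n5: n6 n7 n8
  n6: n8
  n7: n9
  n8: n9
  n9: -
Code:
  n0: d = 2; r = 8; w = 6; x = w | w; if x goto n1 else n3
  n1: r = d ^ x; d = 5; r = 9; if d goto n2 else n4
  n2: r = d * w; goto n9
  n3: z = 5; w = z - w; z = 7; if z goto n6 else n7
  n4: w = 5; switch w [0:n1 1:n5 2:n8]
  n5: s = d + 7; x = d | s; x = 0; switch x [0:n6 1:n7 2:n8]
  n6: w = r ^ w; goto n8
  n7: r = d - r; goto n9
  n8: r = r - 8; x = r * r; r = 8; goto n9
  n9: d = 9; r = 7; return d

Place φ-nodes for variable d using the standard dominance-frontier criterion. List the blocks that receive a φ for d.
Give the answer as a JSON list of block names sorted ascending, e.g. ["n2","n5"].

idom tree: n1←n0 n2←n1 n3←n0 n4←n1 n5←n4 n6←n0 n7←n0 n8←n0 n9←n0
Dom∩ at merges:
  n1: preds {n0,n4}: {n0} ∩ {n0,n1,n4} = {n0}; idom=n0
  n6: preds {n3,n5}: {n0,n3} ∩ {n0,n1,n4,n5} = {n0}; idom=n0
  n7: preds {n3,n5}: {n0,n3} ∩ {n0,n1,n4,n5} = {n0}; idom=n0
  n8: preds {n4,n5,n6}: {n0,n1,n4} ∩ {n0,n1,n4,n5} ∩ {n0,n6} = {n0}; idom=n0
  n9: preds {n2,n7,n8}: {n0,n1,n2} ∩ {n0,n7} ∩ {n0,n8} = {n0}; idom=n0

DF derivation:
  join n1 pred n0: · stop@n0
  join n1 pred n4: n4→n1 stop@n0
  join n6 pred n3: n3 stop@n0
  join n6 pred n5: n5→n4→n1 stop@n0
  join n7 pred n3: n3 stop@n0
  join n7 pred n5: n5→n4→n1 stop@n0
  join n8 pred n4: n4→n1 stop@n0
  join n8 pred n5: n5→n4→n1 stop@n0
  join n8 pred n6: n6 stop@n0
  join n9 pred n2: n2→n1 stop@n0
  join n9 pred n7: n7 stop@n0
  join n9 pred n8: n8 stop@n0
  n0: DF=∅
  n1: DF={n1,n6,n7,n8,n9}
  n2: DF={n9}
  n3: DF={n6,n7}
  n4: DF={n1,n6,n7,n8}
  n5: DF={n6,n7,n8}
  n6: DF={n8}
  n7: DF={n9}
  n8: DF={n9}
  n9: DF=∅

φ for d: defs {n0,n1,n9}
  DF⁺ = {n1,n6,n7,n8,n9}

Answer: ["n1", "n6", "n7", "n8", "n9"]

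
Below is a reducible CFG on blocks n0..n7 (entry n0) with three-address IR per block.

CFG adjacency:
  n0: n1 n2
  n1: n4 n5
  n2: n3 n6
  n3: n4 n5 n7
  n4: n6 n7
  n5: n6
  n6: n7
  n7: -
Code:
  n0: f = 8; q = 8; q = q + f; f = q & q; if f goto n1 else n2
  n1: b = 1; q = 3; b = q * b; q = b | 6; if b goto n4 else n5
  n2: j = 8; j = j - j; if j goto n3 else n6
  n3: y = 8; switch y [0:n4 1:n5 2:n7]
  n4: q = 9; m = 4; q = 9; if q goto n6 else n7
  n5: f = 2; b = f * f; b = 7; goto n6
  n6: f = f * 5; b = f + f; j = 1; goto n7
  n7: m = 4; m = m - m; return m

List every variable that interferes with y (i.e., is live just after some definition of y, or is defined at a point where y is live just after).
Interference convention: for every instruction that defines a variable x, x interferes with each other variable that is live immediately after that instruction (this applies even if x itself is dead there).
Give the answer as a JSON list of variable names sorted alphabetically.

Per-block:
  n0 def {f,q} use ∅
  n1 def {b,q} use ∅
  n2 def {j} use ∅
  n3 def {y} use ∅
  n4 def {m,q} use ∅
  n5 def {b,f} use ∅
  n6 def {b,f,j} use {f}
  n7 def {m} use ∅

Live sets:
  n0 li=∅ lo={f}
  n1 li={f} lo={f}
  n2 li={f} lo={f}
  n3 li={f} lo={f}
  n4 li={f} lo={f}
  n5 li=∅ lo={f}
  n6 li={f} lo=∅
  n7 li=∅ lo=∅

Conflict graph:
  b↔{f,q}
  f↔{b,j,m,q,y}
  j↔{f}
  m↔{f}
  q↔{b,f}
  y↔{f}

N(y) = ["f"]

Answer: ["f"]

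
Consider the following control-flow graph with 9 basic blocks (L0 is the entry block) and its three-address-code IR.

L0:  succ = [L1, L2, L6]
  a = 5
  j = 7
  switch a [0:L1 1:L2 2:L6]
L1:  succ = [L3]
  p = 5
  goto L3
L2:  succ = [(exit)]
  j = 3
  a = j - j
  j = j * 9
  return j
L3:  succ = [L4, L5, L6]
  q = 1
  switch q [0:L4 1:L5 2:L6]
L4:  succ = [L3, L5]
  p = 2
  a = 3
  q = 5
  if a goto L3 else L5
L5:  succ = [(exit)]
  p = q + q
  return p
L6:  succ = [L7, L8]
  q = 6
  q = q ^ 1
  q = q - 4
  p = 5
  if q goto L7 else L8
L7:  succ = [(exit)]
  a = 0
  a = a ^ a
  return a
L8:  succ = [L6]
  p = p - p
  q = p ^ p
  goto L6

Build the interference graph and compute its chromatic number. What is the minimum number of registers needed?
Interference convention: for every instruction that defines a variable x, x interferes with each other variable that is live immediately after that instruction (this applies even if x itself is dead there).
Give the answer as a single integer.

Answer: 2

Derivation:
Block summaries:
  L0: def={a,j} ue=∅
  L1: def={p} ue=∅
  L2: def={a,j} ue=∅
  L3: def={q} ue=∅
  L4: def={a,p,q} ue=∅
  L5: def={p} ue={q}
  L6: def={p,q} ue=∅
  L7: def={a} ue=∅
  L8: def={p,q} ue={p}

Backward fixpoint:
  L0 li=∅ lo=∅
  L1 li=∅ lo=∅
  L2 li=∅ lo=∅
  L3 li=∅ lo={q}
  L4 li=∅ lo={q}
  L5 li={q} lo=∅
  L6 li=∅ lo={p}
  L7 li=∅ lo=∅
  L8 li={p} lo=∅

Conflict graph:
  a: {j,q}
  j: {a}
  p: {q}
  q: {a,p}

Chromatic number:
  {a,j} pairwise interfere (2-clique) ⇒ χ ≥ 2
  2-colouring: r0={a,p}  r1={j,q}
  χ = 2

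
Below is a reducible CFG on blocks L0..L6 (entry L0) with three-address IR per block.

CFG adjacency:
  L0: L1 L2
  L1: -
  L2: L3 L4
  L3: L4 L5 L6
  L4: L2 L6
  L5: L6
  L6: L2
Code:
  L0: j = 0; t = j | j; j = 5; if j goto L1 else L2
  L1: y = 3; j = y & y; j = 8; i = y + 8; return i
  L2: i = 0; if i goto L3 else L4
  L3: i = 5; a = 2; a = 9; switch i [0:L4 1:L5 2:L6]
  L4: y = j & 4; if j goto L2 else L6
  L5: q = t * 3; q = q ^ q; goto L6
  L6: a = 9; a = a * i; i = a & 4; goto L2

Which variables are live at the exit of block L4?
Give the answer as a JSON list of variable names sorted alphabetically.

def/use:
  L0: {j,t} / ∅
  L1: {i,j,y} / ∅
  L2: {i} / ∅
  L3: {a,i} / ∅
  L4: {y} / {j}
  L5: {q} / {t}
  L6: {a,i} / {i}

Live sets:
  L0 li=∅ lo={j,t}
  L1 li=∅ lo=∅
  L2 li={j,t} lo={i,j,t}
  L3 li={j,t} lo={i,j,t}
  L4 li={i,j,t} lo={i,j,t}
  L5 li={i,j,t} lo={i,j,t}
  L6 li={i,j,t} lo={j,t}

live-out(L4) = ["i", "j", "t"]

Answer: ["i", "j", "t"]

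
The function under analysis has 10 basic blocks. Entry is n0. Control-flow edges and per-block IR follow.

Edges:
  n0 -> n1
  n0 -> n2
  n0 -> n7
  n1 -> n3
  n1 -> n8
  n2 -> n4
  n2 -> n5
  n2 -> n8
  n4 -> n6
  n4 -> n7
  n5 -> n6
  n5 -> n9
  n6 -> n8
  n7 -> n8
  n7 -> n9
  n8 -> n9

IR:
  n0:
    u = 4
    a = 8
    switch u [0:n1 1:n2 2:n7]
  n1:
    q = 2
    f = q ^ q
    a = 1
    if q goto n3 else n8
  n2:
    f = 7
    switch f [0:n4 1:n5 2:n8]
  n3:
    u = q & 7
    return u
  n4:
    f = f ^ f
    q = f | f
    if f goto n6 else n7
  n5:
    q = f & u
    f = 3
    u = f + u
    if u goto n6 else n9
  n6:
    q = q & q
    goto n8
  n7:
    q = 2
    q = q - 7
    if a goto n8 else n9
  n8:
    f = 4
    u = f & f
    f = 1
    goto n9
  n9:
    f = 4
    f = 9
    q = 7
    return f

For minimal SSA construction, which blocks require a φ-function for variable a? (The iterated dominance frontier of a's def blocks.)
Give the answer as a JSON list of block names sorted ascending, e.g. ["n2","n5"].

Answer: ["n8", "n9"]

Derivation:
idom tree: n1←n0 n2←n0 n3←n1 n4←n2 n5←n2 n6←n2 n7←n0 n8←n0 n9←n0
Join-block Dom:
  n6: preds {n4,n5}: {n0,n2,n4} ∩ {n0,n2,n5} = {n0,n2}; idom=n2
  n7: preds {n0,n4}: {n0} ∩ {n0,n2,n4} = {n0}; idom=n0
  n8: preds {n1,n2,n6,n7}: {n0,n1} ∩ {n0,n2} ∩ {n0,n2,n6} ∩ {n0,n7} = {n0}; idom=n0
  n9: preds {n5,n7,n8}: {n0,n2,n5} ∩ {n0,n7} ∩ {n0,n8} = {n0}; idom=n0

DF derivation:
  n6←n4: walk n4 to n2
  n6←n5: walk n5 to n2
  n7←n0: walk · to n0
  n7←n4: walk n4→n2 to n0
  n8←n1: walk n1 to n0
  n8←n2: walk n2 to n0
  n8←n6: walk n6→n2 to n0
  n8←n7: walk n7 to n0
  n9←n5: walk n5→n2 to n0
  n9←n7: walk n7 to n0
  n9←n8: walk n8 to n0
  n0: DF=∅
  n1: DF={n8}
  n2: DF={n7,n8,n9}
  n3: DF=∅
  n4: DF={n6,n7}
  n5: DF={n6,n9}
  n6: DF={n8}
  n7: DF={n8,n9}
  n8: DF={n9}
  n9: DF=∅

φ for a: defs {n0,n1}
  DF⁺ = {n8,n9}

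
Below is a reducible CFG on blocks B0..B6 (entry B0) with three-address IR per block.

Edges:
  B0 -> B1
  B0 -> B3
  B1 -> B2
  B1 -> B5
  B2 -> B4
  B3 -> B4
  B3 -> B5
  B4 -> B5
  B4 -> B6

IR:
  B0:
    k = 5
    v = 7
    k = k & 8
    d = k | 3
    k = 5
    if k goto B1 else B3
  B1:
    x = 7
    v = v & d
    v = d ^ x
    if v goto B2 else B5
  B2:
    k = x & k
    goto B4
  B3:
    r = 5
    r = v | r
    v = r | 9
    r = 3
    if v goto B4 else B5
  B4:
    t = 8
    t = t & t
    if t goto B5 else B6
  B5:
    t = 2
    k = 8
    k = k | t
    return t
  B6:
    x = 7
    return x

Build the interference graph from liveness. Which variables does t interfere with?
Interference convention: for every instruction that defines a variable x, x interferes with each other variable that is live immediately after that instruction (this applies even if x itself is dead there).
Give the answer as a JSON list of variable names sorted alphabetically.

Answer: ["k"]

Analysis:
Block summaries:
  B0: {d,k,v} / ∅
  B1: {v,x} / {d,v}
  B2: {k} / {k,x}
  B3: {r,v} / {v}
  B4: {t} / ∅
  B5: {k,t} / ∅
  B6: {x} / ∅

Liveness:
  B0 li=∅ lo={d,k,v}
  B1 li={d,k,v} lo={k,x}
  B2 li={k,x} lo=∅
  B3 li={v} lo=∅
  B4 li=∅ lo=∅
  B5 li=∅ lo=∅
  B6 li=∅ lo=∅

Interference:
  d: {k,v,x}
  k: {d,t,v,x}
  r: {v}
  t: {k}
  v: {d,k,r,x}
  x: {d,k,v}

N(t) = ["k"]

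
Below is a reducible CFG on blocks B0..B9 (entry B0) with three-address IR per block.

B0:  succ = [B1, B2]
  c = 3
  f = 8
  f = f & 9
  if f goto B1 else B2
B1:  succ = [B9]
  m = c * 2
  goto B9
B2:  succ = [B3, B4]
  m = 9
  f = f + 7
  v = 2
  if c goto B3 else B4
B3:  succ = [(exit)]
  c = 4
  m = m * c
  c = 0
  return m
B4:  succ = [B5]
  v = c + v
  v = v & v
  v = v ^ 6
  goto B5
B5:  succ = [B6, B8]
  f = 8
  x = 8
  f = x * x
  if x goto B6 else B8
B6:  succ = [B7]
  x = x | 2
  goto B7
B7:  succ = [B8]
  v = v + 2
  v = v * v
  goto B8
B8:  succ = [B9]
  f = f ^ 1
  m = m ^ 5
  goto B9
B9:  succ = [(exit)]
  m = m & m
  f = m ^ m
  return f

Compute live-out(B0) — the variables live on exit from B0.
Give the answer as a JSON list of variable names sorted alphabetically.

Block summaries:
  B0: def={c,f} ue=∅
  B1: def={m} ue={c}
  B2: def={f,m,v} ue={c,f}
  B3: def={c,m} ue={m}
  B4: def={v} ue={c,v}
  B5: def={f,x} ue=∅
  B6: def={x} ue={x}
  B7: def={v} ue={v}
  B8: def={f,m} ue={f,m}
  B9: def={f,m} ue={m}

Liveness:
  live B0: ∅→{c,f}
  live B1: {c}→{m}
  live B2: {c,f}→{c,m,v}
  live B3: {m}→∅
  live B4: {c,m,v}→{m,v}
  live B5: {m,v}→{f,m,v,x}
  live B6: {f,m,v,x}→{f,m,v}
  live B7: {f,m,v}→{f,m}
  live B8: {f,m}→{m}
  live B9: {m}→∅

live-out(B0) = ["c", "f"]

Answer: ["c", "f"]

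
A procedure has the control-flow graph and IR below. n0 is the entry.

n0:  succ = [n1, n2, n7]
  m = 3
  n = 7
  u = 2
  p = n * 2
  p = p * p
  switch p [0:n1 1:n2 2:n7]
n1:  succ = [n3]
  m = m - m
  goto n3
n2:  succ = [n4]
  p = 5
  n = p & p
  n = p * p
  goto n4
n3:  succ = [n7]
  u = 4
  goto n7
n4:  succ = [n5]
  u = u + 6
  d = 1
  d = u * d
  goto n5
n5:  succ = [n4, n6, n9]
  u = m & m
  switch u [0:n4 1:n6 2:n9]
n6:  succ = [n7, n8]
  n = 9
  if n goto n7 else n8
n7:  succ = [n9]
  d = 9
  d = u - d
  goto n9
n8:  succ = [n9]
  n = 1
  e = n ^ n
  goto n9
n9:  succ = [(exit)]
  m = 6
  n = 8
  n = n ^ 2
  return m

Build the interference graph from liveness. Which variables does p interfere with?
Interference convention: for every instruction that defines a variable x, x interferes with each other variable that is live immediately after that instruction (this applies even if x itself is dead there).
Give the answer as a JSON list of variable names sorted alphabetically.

def/use:
  n0: def={m,n,p,u} ue=∅
  n1: def={m} ue={m}
  n2: def={n,p} ue=∅
  n3: def={u} ue=∅
  n4: def={d,u} ue={u}
  n5: def={u} ue={m}
  n6: def={n} ue=∅
  n7: def={d} ue={u}
  n8: def={e,n} ue=∅
  n9: def={m,n} ue=∅

Live sets:
  n0: in=∅ out={m,u}
  n1: in={m} out=∅
  n2: in={m,u} out={m,u}
  n3: in=∅ out={u}
  n4: in={m,u} out={m}
  n5: in={m} out={m,u}
  n6: in={u} out={u}
  n7: in={u} out=∅
  n8: in=∅ out=∅
  n9: in=∅ out=∅

Conflict graph:
  d: {m,u}
  e: ∅
  m: {d,n,p,u}
  n: {m,p,u}
  p: {m,n,u}
  u: {d,m,n,p}

N(p) = ["m", "n", "u"]

Answer: ["m", "n", "u"]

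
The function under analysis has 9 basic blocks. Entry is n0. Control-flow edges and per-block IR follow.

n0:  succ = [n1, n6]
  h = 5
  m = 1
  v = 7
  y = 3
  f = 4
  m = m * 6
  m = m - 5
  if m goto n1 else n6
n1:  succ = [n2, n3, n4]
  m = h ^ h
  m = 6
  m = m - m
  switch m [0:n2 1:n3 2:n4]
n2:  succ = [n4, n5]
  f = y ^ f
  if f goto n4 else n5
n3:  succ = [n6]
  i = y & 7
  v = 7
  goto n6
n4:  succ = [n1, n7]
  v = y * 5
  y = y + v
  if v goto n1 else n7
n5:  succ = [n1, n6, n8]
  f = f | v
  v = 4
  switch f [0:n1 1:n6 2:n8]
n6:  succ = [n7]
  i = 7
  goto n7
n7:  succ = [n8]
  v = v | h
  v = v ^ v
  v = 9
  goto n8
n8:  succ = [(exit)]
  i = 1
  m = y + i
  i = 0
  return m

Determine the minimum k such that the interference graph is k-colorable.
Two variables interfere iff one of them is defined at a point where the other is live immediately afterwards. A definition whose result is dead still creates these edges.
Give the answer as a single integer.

Answer: 5

Analysis:
def/use:
  n0 def {f,h,m,v,y} use ∅
  n1 def {m} use {h}
  n2 def {f} use {f,y}
  n3 def {i,v} use {y}
  n4 def {v,y} use {y}
  n5 def {f,v} use {f,v}
  n6 def {i} use ∅
  n7 def {v} use {h,v}
  n8 def {i,m} use {y}

Liveness:
  n0 li=∅ lo={f,h,v,y}
  n1 li={f,h,v,y} lo={f,h,v,y}
  n2 li={f,h,v,y} lo={f,h,v,y}
  n3 li={h,y} lo={h,v,y}
  n4 li={f,h,y} lo={f,h,v,y}
  n5 li={f,h,v,y} lo={f,h,v,y}
  n6 li={h,v,y} lo={h,v,y}
  n7 li={h,v,y} lo={y}
  n8 li={y} lo=∅

Interference:
  f — {h,m,v,y}
  h — {f,i,m,v,y}
  i — {h,m,v,y}
  m — {f,h,i,v,y}
  v — {f,h,i,m,y}
  y — {f,h,i,m,v}

Registers:
  clique {f,h,m,v,y} ⇒ need ≥ 5
  assign f→R4 h→R0 i→R4 m→R1 v→R2 y→R3 — no edge inside a register ⇒ χ ≤ 5
  χ = 5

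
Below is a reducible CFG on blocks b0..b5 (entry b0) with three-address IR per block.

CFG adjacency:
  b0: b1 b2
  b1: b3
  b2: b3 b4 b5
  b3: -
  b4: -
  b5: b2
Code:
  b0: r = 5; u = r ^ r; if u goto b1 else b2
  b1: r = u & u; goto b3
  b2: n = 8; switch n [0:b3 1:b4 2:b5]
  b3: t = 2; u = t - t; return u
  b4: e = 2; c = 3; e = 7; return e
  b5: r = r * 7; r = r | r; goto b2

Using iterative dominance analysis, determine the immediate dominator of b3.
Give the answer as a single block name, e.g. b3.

Answer: b0

Derivation:
idom tree: b1←b0 b2←b0 b3←b0 b4←b2 b5←b2
Dom∩ at merges:
  b2: preds {b0,b5}: {b0} ∩ {b0,b2,b5} = {b0}; idom=b0
  b3: preds {b1,b2}: {b0,b1} ∩ {b0,b2} = {b0}; idom=b0

idom(b3) = b0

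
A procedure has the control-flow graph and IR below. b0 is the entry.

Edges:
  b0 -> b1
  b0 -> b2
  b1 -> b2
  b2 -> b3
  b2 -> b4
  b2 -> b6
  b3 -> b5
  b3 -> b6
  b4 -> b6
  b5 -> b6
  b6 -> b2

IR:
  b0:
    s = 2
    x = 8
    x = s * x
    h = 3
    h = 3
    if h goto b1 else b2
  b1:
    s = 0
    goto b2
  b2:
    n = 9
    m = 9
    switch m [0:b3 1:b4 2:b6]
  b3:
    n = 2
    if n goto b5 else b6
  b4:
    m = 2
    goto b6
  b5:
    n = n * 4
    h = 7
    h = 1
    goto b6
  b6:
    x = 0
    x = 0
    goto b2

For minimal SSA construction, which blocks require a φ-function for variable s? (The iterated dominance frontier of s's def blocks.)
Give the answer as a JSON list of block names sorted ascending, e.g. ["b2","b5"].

Answer: ["b2"]

Derivation:
idom tree: b1←b0 b2←b0 b3←b2 b4←b2 b5←b3 b6←b2
Dom∩ at merges:
  b2: preds {b0,b1,b6}: {b0} ∩ {b0,b1} ∩ {b0,b2,b6} = {b0}; idom=b0
  b6: preds {b2,b3,b4,b5}: {b0,b2} ∩ {b0,b2,b3} ∩ {b0,b2,b4} ∩ {b0,b2,b3,b5} = {b0,b2}; idom=b2

DF derivation:
  join b2 pred b0: · stop@b0
  join b2 pred b1: b1 stop@b0
  join b2 pred b6: b6→b2 stop@b0
  join b6 pred b2: · stop@b2
  join b6 pred b3: b3 stop@b2
  join b6 pred b4: b4 stop@b2
  join b6 pred b5: b5→b3 stop@b2
  b0: DF=∅
  b1: DF={b2}
  b2: DF={b2}
  b3: DF={b6}
  b4: DF={b6}
  b5: DF={b6}
  b6: DF={b2}

φ for s: defs {b0,b1}
  DF⁺ = {b2}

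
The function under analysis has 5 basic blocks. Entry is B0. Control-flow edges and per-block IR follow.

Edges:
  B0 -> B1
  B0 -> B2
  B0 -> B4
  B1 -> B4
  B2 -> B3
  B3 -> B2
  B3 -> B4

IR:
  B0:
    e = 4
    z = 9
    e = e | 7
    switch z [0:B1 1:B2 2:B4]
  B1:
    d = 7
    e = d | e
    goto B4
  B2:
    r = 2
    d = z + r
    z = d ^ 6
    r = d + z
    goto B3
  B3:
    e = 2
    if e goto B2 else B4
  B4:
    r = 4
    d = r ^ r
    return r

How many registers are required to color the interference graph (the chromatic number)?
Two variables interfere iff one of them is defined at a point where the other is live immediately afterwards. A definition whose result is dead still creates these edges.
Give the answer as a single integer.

Block summaries:
  B0: def={e,z} ue=∅
  B1: def={d,e} ue={e}
  B2: def={d,r,z} ue={z}
  B3: def={e} ue=∅
  B4: def={d,r} ue=∅

Liveness:
  B0 li=∅ lo={e,z}
  B1 li={e} lo=∅
  B2 li={z} lo={z}
  B3 li={z} lo={z}
  B4 li=∅ lo=∅

Conflict graph:
  d: {e,r,z}
  e: {d,z}
  r: {d,z}
  z: {d,e,r}

Registers:
  lower bound: {d,e,z} mutually conflict ⇒ χ ≥ 3
  assign d→r0 e→r2 r→r2 z→r1 — no edge inside a register ⇒ χ ≤ 3
  χ = 3

Answer: 3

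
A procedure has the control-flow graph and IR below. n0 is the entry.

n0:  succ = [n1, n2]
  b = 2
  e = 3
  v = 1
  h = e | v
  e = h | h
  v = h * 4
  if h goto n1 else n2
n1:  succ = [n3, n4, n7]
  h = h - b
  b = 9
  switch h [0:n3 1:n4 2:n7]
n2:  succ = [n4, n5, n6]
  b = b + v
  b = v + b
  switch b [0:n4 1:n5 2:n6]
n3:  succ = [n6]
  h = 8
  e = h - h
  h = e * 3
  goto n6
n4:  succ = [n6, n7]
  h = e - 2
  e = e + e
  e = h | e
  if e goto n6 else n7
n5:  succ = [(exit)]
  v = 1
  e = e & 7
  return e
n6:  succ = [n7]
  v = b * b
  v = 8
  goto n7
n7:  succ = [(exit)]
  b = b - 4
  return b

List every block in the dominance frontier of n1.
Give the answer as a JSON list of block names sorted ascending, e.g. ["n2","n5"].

Answer: ["n4", "n6", "n7"]

Working:
idom tree: n1←n0 n2←n0 n3←n1 n4←n0 n5←n2 n6←n0 n7←n0
Dom∩ at merges:
  n4: preds {n1,n2}: {n0,n1} ∩ {n0,n2} = {n0}; idom=n0
  n6: preds {n2,n3,n4}: {n0,n2} ∩ {n0,n1,n3} ∩ {n0,n4} = {n0}; idom=n0
  n7: preds {n1,n4,n6}: {n0,n1} ∩ {n0,n4} ∩ {n0,n6} = {n0}; idom=n0

Frontier:
  join n4 pred n1: n1 stop@n0
  join n4 pred n2: n2 stop@n0
  join n6 pred n2: n2 stop@n0
  join n6 pred n3: n3→n1 stop@n0
  join n6 pred n4: n4 stop@n0
  join n7 pred n1: n1 stop@n0
  join n7 pred n4: n4 stop@n0
  join n7 pred n6: n6 stop@n0
  DF(n0)=∅
  DF(n1)={n4,n6,n7}
  DF(n2)={n4,n6}
  DF(n3)={n6}
  DF(n4)={n6,n7}
  DF(n5)=∅
  DF(n6)={n7}
  DF(n7)=∅

DF(n1) = ["n4", "n6", "n7"]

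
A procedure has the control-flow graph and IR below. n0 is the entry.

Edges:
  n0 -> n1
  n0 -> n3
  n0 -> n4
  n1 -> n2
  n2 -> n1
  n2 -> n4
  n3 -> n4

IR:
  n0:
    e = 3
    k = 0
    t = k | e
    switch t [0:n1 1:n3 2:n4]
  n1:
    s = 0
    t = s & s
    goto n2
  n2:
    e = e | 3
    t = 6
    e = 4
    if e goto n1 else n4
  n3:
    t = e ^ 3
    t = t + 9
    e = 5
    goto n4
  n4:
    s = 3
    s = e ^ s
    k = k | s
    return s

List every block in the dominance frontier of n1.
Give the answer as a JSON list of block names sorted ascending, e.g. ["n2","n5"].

idom tree: n1←n0 n2←n1 n3←n0 n4←n0
Dom at joins:
  n1: preds {n0,n2}: {n0} ∩ {n0,n1,n2} = {n0}; idom=n0
  n4: preds {n0,n2,n3}: {n0} ∩ {n0,n1,n2} ∩ {n0,n3} = {n0}; idom=n0

DF derivation:
  n1←n0: walk · to n0
  n1←n2: walk n2→n1 to n0
  n4←n0: walk · to n0
  n4←n2: walk n2→n1 to n0
  n4←n3: walk n3 to n0
  DF(n0)=∅
  DF(n1)={n1,n4}
  DF(n2)={n1,n4}
  DF(n3)={n4}
  DF(n4)=∅

DF(n1) = ["n1", "n4"]

Answer: ["n1", "n4"]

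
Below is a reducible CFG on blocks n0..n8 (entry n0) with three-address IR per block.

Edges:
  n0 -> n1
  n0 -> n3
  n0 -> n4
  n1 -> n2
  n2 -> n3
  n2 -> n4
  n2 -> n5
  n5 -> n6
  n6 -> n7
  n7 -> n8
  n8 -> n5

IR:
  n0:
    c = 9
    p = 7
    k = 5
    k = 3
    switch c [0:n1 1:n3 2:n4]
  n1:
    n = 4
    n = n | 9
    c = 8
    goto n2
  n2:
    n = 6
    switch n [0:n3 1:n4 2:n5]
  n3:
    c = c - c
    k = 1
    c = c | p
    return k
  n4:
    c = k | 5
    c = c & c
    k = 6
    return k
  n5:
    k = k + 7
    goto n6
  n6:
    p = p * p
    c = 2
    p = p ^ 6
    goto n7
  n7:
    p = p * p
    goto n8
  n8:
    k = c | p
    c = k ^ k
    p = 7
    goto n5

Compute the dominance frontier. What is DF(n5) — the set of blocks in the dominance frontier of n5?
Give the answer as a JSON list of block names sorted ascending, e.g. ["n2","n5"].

idom tree: n1←n0 n2←n1 n3←n0 n4←n0 n5←n2 n6←n5 n7←n6 n8←n7
Dom at joins:
  n3: preds {n0,n2}: {n0} ∩ {n0,n1,n2} = {n0}; idom=n0
  n4: preds {n0,n2}: {n0} ∩ {n0,n1,n2} = {n0}; idom=n0
  n5: preds {n2,n8}: {n0,n1,n2} ∩ {n0,n1,n2,n5,n6,n7,n8} = {n0,n1,n2}; idom=n2

DF derivation:
  n3←n0: walk · to n0
  n3←n2: walk n2→n1 to n0
  n4←n0: walk · to n0
  n4←n2: walk n2→n1 to n0
  n5←n2: walk · to n2
  n5←n8: walk n8→n7→n6→n5 to n2
  n0: DF=∅
  n1: DF={n3,n4}
  n2: DF={n3,n4}
  n3: DF=∅
  n4: DF=∅
  n5: DF={n5}
  n6: DF={n5}
  n7: DF={n5}
  n8: DF={n5}

DF(n5) = ["n5"]

Answer: ["n5"]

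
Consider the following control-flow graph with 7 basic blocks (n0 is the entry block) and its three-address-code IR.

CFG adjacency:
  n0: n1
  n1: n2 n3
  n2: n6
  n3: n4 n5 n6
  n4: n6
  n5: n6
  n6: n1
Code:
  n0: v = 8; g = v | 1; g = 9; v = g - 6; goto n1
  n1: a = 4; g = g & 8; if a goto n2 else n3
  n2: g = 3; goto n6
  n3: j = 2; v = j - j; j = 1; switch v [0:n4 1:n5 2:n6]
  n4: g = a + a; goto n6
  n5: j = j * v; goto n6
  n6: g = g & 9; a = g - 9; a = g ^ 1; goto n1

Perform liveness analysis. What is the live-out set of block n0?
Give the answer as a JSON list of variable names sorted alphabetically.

Answer: ["g"]

Analysis:
Per-block:
  n0: def={g,v} ue=∅
  n1: def={a,g} ue={g}
  n2: def={g} ue=∅
  n3: def={j,v} ue=∅
  n4: def={g} ue={a}
  n5: def={j} ue={j,v}
  n6: def={a,g} ue={g}

Liveness:
  live n0: ∅→{g}
  live n1: {g}→{a,g}
  live n2: ∅→{g}
  live n3: {a,g}→{a,g,j,v}
  live n4: {a}→{g}
  live n5: {g,j,v}→{g}
  live n6: {g}→{g}

live-out(n0) = ["g"]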